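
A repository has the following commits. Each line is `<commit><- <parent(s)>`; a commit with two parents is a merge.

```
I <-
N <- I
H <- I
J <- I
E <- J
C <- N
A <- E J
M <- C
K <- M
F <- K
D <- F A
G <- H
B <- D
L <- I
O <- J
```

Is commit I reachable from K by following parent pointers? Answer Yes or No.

Yes

Ancestors of K (commits reachable by following parents): {C, I, K, M, N}.
I is in that set, so it is an ancestor of K.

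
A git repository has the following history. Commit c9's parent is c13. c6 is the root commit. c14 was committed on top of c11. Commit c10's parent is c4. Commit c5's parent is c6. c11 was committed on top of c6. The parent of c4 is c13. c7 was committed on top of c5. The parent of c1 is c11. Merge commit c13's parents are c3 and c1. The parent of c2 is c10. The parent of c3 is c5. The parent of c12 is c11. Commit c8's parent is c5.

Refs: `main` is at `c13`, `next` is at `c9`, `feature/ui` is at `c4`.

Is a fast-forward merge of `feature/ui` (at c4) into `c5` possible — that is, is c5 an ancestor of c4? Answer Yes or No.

A fast-forward from c5 to c4 is possible iff c5 is an ancestor of c4.
Ancestors of c4: {c1, c11, c13, c3, c4, c5, c6}.
c5 is among them, so fast-forward is possible.

Yes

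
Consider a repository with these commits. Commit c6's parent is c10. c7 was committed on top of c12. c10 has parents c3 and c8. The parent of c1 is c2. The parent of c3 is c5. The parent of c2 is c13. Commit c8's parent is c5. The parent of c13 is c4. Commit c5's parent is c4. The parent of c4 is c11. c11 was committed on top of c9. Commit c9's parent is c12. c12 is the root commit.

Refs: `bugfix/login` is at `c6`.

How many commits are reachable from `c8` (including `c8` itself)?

6

Walking parent pointers from c8: reachable set = {c11, c12, c4, c5, c8, c9}.
That is 6 commits.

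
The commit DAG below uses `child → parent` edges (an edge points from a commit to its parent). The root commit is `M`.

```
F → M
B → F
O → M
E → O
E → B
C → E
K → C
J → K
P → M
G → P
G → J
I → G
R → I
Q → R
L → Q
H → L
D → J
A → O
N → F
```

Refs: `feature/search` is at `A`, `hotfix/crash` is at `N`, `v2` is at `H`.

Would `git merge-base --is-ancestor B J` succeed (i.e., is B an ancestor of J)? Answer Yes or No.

Yes

Ancestors of J (commits reachable by following parents): {B, C, E, F, J, K, M, O}.
B is in that set, so it is an ancestor of J.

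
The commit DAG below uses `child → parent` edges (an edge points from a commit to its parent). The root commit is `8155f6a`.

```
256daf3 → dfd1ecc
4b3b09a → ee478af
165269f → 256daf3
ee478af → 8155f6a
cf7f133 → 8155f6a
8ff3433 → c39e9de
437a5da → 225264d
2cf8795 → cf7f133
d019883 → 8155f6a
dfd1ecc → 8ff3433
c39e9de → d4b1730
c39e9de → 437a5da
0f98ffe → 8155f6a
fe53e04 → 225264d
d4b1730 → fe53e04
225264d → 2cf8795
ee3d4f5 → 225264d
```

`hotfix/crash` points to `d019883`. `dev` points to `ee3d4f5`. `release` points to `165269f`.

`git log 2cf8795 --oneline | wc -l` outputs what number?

3

Walking parent pointers from 2cf8795: reachable set = {2cf8795, 8155f6a, cf7f133}.
That is 3 commits.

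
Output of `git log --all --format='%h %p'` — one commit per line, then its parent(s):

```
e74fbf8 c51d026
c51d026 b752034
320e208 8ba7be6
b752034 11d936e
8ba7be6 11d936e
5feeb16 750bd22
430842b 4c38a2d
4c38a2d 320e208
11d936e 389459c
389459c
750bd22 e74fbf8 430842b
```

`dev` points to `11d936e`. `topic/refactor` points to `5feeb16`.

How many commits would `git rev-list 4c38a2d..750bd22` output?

5

Reachable from 750bd22: {11d936e, 320e208, 389459c, 430842b, 4c38a2d, 750bd22, 8ba7be6, b752034, c51d026, e74fbf8}.
Reachable from 4c38a2d: {11d936e, 320e208, 389459c, 4c38a2d, 8ba7be6}.
In 750bd22's history but not 4c38a2d's: {430842b, 750bd22, b752034, c51d026, e74fbf8} — 5 commits.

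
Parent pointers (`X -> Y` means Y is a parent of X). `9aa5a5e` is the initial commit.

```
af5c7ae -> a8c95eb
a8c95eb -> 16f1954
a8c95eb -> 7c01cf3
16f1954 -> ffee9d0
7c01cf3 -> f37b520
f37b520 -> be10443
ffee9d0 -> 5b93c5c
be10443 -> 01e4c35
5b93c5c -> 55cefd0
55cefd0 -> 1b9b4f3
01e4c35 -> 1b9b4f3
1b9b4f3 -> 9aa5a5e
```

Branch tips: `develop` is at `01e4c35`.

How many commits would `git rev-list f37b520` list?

5

Walking parent pointers from f37b520: reachable set = {01e4c35, 1b9b4f3, 9aa5a5e, be10443, f37b520}.
That is 5 commits.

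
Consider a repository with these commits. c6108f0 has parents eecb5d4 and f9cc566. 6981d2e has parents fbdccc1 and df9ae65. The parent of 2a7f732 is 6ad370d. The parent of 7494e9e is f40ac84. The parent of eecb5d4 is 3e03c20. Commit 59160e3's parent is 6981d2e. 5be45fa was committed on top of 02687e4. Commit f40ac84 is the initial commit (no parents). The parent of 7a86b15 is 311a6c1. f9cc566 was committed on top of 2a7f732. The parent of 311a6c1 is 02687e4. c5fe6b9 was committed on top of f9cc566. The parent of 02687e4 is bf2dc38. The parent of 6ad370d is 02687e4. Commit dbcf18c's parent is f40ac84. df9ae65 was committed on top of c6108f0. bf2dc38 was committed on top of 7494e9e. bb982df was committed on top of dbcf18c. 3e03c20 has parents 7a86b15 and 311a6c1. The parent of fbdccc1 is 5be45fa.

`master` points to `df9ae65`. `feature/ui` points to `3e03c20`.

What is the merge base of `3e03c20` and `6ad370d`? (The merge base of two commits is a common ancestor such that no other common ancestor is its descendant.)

Ancestors of 3e03c20: {02687e4, 311a6c1, 3e03c20, 7494e9e, 7a86b15, bf2dc38, f40ac84}.
Ancestors of 6ad370d: {02687e4, 6ad370d, 7494e9e, bf2dc38, f40ac84}.
Common ancestors: {02687e4, 7494e9e, bf2dc38, f40ac84}.
Among these, 02687e4 is not an ancestor of any other common ancestor — it is the merge base.

02687e4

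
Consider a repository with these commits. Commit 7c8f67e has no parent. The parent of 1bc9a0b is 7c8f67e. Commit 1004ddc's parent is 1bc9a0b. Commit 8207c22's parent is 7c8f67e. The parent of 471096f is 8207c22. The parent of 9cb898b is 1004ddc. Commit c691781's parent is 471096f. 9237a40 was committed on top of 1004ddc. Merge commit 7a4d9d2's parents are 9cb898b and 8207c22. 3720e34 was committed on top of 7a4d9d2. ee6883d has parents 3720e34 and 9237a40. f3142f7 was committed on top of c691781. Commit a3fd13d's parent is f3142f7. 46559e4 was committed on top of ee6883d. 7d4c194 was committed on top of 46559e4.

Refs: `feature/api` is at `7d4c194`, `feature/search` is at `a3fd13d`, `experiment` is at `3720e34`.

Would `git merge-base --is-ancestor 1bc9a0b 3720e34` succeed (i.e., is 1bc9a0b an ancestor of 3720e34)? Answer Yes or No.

Yes

Ancestors of 3720e34 (commits reachable by following parents): {1004ddc, 1bc9a0b, 3720e34, 7a4d9d2, 7c8f67e, 8207c22, 9cb898b}.
1bc9a0b is in that set, so it is an ancestor of 3720e34.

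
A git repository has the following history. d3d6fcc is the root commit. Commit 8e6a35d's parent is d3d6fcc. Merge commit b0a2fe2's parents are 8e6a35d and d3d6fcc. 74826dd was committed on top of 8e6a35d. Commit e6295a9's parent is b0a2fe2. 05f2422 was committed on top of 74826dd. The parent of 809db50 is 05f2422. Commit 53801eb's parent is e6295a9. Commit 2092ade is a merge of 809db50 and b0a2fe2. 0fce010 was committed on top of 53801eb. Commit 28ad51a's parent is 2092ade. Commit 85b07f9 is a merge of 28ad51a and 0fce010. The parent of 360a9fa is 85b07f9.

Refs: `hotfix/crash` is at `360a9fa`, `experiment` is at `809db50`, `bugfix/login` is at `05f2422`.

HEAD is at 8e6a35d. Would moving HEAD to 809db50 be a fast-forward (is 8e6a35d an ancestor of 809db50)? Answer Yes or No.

Yes

A fast-forward from 8e6a35d to 809db50 is possible iff 8e6a35d is an ancestor of 809db50.
Ancestors of 809db50: {05f2422, 74826dd, 809db50, 8e6a35d, d3d6fcc}.
8e6a35d is among them, so fast-forward is possible.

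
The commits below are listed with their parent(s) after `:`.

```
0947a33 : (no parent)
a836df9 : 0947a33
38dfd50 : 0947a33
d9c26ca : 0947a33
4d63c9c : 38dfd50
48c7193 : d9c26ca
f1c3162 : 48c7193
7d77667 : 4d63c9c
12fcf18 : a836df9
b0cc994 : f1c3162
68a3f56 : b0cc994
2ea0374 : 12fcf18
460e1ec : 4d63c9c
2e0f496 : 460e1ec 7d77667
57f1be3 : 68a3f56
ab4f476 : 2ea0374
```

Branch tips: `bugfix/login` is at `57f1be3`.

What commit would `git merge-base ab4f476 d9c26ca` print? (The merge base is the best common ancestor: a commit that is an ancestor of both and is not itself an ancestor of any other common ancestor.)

0947a33

Ancestors of ab4f476: {0947a33, 12fcf18, 2ea0374, a836df9, ab4f476}.
Ancestors of d9c26ca: {0947a33, d9c26ca}.
Common ancestors: {0947a33}.
The only common ancestor is 0947a33, so it is the merge base.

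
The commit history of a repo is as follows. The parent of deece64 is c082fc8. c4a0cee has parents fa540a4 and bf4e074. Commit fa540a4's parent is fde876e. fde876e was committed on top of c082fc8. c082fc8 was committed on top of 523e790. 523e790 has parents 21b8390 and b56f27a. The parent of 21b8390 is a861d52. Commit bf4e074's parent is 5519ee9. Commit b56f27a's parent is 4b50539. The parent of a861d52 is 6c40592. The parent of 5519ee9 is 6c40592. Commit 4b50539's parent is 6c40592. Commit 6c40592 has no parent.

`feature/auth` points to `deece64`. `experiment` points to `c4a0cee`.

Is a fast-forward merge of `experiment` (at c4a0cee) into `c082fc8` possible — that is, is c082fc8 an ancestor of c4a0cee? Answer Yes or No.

Yes

A fast-forward from c082fc8 to c4a0cee is possible iff c082fc8 is an ancestor of c4a0cee.
Ancestors of c4a0cee: {21b8390, 4b50539, 523e790, 5519ee9, 6c40592, a861d52, b56f27a, bf4e074, c082fc8, c4a0cee, fa540a4, fde876e}.
c082fc8 is among them, so fast-forward is possible.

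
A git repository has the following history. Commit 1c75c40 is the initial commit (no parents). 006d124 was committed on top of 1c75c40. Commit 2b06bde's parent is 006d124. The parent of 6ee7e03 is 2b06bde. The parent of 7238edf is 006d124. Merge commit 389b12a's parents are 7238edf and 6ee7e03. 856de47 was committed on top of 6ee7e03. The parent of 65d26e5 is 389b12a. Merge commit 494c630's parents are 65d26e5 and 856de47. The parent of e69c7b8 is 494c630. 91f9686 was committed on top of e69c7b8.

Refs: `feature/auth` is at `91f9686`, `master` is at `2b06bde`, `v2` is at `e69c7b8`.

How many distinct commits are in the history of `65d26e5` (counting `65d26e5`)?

7

Walking parent pointers from 65d26e5: reachable set = {006d124, 1c75c40, 2b06bde, 389b12a, 65d26e5, 6ee7e03, 7238edf}.
That is 7 commits.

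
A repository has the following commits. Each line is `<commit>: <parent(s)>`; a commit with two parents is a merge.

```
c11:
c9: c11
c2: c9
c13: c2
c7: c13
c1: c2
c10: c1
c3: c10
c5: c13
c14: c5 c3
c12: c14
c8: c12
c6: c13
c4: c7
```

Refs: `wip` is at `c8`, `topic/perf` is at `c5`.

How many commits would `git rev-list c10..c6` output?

2

Reachable from c6: {c11, c13, c2, c6, c9}.
Reachable from c10: {c1, c10, c11, c2, c9}.
In c6's history but not c10's: {c13, c6} — 2 commits.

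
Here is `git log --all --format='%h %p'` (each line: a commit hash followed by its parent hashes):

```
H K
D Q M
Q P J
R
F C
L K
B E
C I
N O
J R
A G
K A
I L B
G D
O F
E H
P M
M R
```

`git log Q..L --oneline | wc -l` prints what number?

5

Reachable from L: {A, D, G, J, K, L, M, P, Q, R}.
Reachable from Q: {J, M, P, Q, R}.
In L's history but not Q's: {A, D, G, K, L} — 5 commits.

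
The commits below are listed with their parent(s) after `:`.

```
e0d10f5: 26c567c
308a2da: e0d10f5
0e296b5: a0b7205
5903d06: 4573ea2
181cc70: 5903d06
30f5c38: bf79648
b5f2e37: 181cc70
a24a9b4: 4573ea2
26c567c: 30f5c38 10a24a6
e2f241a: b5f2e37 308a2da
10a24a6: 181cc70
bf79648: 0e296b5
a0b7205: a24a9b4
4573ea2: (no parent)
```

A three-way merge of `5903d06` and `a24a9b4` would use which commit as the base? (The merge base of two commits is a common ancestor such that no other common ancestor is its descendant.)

4573ea2

Ancestors of 5903d06: {4573ea2, 5903d06}.
Ancestors of a24a9b4: {4573ea2, a24a9b4}.
Common ancestors: {4573ea2}.
The only common ancestor is 4573ea2, so it is the merge base.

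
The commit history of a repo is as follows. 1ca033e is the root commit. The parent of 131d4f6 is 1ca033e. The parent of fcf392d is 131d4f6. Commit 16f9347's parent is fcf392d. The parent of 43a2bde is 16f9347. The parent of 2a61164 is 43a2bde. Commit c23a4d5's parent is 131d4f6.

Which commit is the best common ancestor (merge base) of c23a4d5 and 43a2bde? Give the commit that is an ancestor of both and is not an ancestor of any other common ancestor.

Ancestors of c23a4d5: {131d4f6, 1ca033e, c23a4d5}.
Ancestors of 43a2bde: {131d4f6, 16f9347, 1ca033e, 43a2bde, fcf392d}.
Common ancestors: {131d4f6, 1ca033e}.
Among these, 131d4f6 is not an ancestor of any other common ancestor — it is the merge base.

131d4f6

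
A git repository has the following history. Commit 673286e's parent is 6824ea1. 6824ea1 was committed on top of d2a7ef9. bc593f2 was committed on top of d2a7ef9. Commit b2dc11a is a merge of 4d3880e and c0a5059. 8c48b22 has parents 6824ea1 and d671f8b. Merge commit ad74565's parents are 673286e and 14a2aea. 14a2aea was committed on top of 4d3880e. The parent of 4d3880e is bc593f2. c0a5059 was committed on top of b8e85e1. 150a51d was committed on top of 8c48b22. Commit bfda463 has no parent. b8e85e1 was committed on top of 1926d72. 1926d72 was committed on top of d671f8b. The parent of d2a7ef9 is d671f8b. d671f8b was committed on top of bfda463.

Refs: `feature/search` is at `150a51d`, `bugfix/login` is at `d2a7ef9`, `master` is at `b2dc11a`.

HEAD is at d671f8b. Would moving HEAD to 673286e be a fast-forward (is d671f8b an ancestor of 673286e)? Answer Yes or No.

A fast-forward from d671f8b to 673286e is possible iff d671f8b is an ancestor of 673286e.
Ancestors of 673286e: {673286e, 6824ea1, bfda463, d2a7ef9, d671f8b}.
d671f8b is among them, so fast-forward is possible.

Yes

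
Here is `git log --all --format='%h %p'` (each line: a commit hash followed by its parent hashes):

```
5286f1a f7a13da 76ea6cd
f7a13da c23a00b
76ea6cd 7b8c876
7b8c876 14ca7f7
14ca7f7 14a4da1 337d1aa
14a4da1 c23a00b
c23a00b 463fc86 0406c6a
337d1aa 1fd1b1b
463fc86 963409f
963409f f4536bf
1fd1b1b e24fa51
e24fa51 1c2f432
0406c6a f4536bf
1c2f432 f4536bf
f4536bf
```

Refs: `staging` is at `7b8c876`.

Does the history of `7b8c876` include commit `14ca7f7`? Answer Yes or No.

Ancestors of 7b8c876 (commits reachable by following parents): {0406c6a, 14a4da1, 14ca7f7, 1c2f432, 1fd1b1b, 337d1aa, 463fc86, 7b8c876, 963409f, c23a00b, e24fa51, f4536bf}.
14ca7f7 is in that set, so it is an ancestor of 7b8c876.

Yes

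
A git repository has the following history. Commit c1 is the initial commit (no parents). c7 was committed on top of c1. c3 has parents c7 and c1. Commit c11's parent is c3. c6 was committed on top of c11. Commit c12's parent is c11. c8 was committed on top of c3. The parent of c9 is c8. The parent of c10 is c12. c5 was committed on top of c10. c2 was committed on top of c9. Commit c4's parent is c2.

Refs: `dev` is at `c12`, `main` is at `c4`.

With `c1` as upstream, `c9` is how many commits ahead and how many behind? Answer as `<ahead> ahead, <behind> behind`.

4 ahead, 0 behind

Reachable from c9: {c1, c3, c7, c8, c9}.
Reachable from c1: {c1}.
Only in c9's history (ahead): {c3, c7, c8, c9} — 4.
Only in c1's history (behind): {} — 0.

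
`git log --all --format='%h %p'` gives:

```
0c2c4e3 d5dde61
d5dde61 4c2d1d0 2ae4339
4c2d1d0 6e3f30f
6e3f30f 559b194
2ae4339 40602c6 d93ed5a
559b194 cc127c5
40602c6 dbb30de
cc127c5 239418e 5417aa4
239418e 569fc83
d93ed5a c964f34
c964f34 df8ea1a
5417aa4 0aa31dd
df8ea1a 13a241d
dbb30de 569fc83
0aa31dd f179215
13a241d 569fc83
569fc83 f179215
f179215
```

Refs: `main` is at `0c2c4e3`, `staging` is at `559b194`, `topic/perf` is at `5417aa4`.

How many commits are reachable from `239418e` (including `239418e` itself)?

3

Walking parent pointers from 239418e: reachable set = {239418e, 569fc83, f179215}.
That is 3 commits.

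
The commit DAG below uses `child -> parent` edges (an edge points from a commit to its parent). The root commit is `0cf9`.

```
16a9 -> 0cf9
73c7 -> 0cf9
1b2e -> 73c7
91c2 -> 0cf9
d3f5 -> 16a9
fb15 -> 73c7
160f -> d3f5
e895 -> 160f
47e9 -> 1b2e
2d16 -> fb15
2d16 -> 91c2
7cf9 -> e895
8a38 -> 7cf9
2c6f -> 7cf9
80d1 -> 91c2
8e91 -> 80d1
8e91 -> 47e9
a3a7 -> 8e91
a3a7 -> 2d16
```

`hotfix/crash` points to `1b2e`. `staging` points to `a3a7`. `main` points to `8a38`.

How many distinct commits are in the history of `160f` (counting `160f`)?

4

Walking parent pointers from 160f: reachable set = {0cf9, 160f, 16a9, d3f5}.
That is 4 commits.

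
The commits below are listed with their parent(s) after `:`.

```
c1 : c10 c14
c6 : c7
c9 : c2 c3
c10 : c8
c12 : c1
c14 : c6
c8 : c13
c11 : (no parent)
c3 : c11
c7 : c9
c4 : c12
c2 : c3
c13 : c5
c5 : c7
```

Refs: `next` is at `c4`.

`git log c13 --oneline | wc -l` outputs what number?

7

Walking parent pointers from c13: reachable set = {c11, c13, c2, c3, c5, c7, c9}.
That is 7 commits.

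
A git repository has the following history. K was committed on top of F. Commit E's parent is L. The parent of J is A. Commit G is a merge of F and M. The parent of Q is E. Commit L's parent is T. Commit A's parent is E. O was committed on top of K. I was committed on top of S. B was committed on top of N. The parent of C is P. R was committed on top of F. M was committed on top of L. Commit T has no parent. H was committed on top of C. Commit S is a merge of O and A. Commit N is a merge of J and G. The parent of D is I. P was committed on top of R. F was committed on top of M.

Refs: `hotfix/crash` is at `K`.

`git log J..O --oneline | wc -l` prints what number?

Reachable from O: {F, K, L, M, O, T}.
Reachable from J: {A, E, J, L, T}.
In O's history but not J's: {F, K, M, O} — 4 commits.

4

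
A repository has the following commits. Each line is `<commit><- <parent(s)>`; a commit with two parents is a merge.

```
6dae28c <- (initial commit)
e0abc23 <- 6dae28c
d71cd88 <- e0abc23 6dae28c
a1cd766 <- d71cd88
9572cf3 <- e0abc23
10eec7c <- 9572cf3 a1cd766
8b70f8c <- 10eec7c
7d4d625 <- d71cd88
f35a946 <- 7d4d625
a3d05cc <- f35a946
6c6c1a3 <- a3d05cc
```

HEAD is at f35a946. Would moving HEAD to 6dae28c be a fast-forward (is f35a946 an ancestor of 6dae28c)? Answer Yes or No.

A fast-forward from f35a946 to 6dae28c is possible iff f35a946 is an ancestor of 6dae28c.
Ancestors of 6dae28c: {6dae28c}.
f35a946 is not among them, so fast-forward is not possible.

No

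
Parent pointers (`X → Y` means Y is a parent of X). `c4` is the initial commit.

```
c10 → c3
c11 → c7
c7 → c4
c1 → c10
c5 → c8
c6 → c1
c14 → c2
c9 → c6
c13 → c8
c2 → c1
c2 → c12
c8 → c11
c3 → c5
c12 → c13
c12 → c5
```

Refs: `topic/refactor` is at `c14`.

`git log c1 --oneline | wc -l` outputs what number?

Walking parent pointers from c1: reachable set = {c1, c10, c11, c3, c4, c5, c7, c8}.
That is 8 commits.

8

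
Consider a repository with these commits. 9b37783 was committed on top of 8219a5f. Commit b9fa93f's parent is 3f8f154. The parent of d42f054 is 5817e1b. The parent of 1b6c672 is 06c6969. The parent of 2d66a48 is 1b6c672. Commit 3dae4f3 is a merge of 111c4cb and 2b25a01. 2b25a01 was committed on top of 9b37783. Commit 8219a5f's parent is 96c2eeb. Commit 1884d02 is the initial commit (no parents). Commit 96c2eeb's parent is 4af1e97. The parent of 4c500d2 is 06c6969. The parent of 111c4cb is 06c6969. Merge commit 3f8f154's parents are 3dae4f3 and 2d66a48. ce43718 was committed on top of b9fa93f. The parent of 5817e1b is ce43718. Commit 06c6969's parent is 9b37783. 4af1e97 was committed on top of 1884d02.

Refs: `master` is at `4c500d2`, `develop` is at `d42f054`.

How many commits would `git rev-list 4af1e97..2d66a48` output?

6

Reachable from 2d66a48: {06c6969, 1884d02, 1b6c672, 2d66a48, 4af1e97, 8219a5f, 96c2eeb, 9b37783}.
Reachable from 4af1e97: {1884d02, 4af1e97}.
In 2d66a48's history but not 4af1e97's: {06c6969, 1b6c672, 2d66a48, 8219a5f, 96c2eeb, 9b37783} — 6 commits.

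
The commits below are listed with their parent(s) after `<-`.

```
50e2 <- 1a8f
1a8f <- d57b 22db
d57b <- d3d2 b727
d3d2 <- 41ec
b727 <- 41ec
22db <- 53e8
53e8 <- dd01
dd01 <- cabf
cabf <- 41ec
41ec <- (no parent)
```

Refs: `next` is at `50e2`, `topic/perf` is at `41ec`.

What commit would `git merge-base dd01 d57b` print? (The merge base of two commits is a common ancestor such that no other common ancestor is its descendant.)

41ec

Ancestors of dd01: {41ec, cabf, dd01}.
Ancestors of d57b: {41ec, b727, d3d2, d57b}.
Common ancestors: {41ec}.
The only common ancestor is 41ec, so it is the merge base.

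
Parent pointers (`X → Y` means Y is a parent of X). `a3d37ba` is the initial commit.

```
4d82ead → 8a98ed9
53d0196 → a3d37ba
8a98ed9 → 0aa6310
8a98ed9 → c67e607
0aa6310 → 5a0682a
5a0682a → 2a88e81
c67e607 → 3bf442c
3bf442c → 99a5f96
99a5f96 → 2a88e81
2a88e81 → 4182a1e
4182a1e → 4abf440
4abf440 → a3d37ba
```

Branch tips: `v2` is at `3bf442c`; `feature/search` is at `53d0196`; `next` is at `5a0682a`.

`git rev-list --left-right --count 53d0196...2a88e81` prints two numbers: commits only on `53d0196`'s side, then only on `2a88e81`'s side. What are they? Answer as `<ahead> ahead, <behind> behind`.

1 ahead, 3 behind

Reachable from 53d0196: {53d0196, a3d37ba}.
Reachable from 2a88e81: {2a88e81, 4182a1e, 4abf440, a3d37ba}.
Only in 53d0196's history (ahead): {53d0196} — 1.
Only in 2a88e81's history (behind): {2a88e81, 4182a1e, 4abf440} — 3.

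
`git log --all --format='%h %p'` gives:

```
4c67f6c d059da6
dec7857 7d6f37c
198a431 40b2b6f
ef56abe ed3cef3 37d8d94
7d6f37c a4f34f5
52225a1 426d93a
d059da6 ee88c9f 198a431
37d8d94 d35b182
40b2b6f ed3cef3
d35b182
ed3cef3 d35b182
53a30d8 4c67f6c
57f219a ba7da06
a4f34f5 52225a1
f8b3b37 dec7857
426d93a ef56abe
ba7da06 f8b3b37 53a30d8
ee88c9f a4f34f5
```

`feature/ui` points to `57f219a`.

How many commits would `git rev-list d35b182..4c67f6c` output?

11

Reachable from 4c67f6c: {198a431, 37d8d94, 40b2b6f, 426d93a, 4c67f6c, 52225a1, a4f34f5, d059da6, d35b182, ed3cef3, ee88c9f, ef56abe}.
Reachable from d35b182: {d35b182}.
In 4c67f6c's history but not d35b182's: {198a431, 37d8d94, 40b2b6f, 426d93a, 4c67f6c, 52225a1, a4f34f5, d059da6, ed3cef3, ee88c9f, ef56abe} — 11 commits.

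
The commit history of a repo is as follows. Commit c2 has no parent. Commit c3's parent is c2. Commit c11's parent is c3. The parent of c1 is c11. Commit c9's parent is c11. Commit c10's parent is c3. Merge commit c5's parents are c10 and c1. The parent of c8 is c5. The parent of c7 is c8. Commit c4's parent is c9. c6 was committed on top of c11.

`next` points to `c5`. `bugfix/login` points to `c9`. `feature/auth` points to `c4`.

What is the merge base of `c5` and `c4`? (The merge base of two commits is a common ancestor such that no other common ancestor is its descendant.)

Ancestors of c5: {c1, c10, c11, c2, c3, c5}.
Ancestors of c4: {c11, c2, c3, c4, c9}.
Common ancestors: {c11, c2, c3}.
Among these, c11 is not an ancestor of any other common ancestor — it is the merge base.

c11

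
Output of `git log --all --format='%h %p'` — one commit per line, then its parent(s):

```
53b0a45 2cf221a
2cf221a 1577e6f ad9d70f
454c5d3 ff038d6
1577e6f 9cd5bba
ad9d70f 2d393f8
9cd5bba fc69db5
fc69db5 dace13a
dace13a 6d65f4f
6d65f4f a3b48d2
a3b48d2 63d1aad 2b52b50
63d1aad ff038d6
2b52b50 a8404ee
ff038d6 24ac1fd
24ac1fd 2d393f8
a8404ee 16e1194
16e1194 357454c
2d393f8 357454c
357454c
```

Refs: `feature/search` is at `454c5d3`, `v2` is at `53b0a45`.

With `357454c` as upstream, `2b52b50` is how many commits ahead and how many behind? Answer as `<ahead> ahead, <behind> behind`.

3 ahead, 0 behind

Reachable from 2b52b50: {16e1194, 2b52b50, 357454c, a8404ee}.
Reachable from 357454c: {357454c}.
Only in 2b52b50's history (ahead): {16e1194, 2b52b50, a8404ee} — 3.
Only in 357454c's history (behind): {} — 0.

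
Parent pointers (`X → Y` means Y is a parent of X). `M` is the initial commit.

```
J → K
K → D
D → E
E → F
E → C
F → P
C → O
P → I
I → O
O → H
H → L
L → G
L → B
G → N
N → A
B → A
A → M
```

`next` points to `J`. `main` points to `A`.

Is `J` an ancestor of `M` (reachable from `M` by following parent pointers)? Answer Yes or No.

Ancestors of M: {M}.
J is not in that set, so it is not an ancestor of M.

No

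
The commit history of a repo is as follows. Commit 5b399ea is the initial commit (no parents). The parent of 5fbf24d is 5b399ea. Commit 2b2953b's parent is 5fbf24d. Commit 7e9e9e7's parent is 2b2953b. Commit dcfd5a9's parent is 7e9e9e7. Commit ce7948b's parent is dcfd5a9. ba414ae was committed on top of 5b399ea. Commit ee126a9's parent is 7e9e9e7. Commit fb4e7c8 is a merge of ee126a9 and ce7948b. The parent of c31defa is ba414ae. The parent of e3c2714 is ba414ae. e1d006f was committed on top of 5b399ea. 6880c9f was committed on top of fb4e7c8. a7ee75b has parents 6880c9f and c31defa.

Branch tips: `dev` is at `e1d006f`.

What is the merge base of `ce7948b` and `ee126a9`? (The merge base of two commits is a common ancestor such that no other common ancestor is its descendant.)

7e9e9e7

Ancestors of ce7948b: {2b2953b, 5b399ea, 5fbf24d, 7e9e9e7, ce7948b, dcfd5a9}.
Ancestors of ee126a9: {2b2953b, 5b399ea, 5fbf24d, 7e9e9e7, ee126a9}.
Common ancestors: {2b2953b, 5b399ea, 5fbf24d, 7e9e9e7}.
Among these, 7e9e9e7 is not an ancestor of any other common ancestor — it is the merge base.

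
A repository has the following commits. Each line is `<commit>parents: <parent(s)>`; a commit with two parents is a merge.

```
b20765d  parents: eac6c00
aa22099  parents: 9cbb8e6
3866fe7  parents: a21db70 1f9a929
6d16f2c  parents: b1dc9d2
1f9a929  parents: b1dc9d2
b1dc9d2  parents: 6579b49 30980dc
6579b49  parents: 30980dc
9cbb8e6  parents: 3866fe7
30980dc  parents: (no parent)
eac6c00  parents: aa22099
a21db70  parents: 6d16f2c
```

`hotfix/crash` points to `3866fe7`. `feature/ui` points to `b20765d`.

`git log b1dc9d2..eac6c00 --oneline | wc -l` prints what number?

7

Reachable from eac6c00: {1f9a929, 30980dc, 3866fe7, 6579b49, 6d16f2c, 9cbb8e6, a21db70, aa22099, b1dc9d2, eac6c00}.
Reachable from b1dc9d2: {30980dc, 6579b49, b1dc9d2}.
In eac6c00's history but not b1dc9d2's: {1f9a929, 3866fe7, 6d16f2c, 9cbb8e6, a21db70, aa22099, eac6c00} — 7 commits.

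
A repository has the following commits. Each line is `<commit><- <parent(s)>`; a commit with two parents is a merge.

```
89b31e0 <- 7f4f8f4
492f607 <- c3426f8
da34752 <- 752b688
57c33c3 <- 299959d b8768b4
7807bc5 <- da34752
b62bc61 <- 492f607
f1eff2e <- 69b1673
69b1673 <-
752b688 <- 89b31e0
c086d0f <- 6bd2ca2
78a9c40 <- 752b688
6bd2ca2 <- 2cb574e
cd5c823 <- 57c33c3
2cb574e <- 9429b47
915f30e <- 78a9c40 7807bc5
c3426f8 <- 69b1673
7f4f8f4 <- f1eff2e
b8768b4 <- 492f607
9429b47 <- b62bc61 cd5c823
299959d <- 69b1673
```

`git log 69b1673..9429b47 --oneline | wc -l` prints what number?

8

Reachable from 9429b47: {299959d, 492f607, 57c33c3, 69b1673, 9429b47, b62bc61, b8768b4, c3426f8, cd5c823}.
Reachable from 69b1673: {69b1673}.
In 9429b47's history but not 69b1673's: {299959d, 492f607, 57c33c3, 9429b47, b62bc61, b8768b4, c3426f8, cd5c823} — 8 commits.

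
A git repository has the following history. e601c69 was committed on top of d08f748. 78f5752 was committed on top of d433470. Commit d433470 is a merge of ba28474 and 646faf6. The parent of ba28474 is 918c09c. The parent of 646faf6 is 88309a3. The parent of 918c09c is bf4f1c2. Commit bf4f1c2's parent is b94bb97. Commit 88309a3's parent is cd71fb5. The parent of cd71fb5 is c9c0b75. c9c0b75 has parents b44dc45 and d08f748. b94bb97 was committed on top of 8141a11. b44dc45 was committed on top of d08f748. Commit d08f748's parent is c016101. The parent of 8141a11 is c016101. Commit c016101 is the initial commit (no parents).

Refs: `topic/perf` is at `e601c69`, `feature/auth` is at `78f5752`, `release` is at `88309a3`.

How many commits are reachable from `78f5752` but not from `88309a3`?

Reachable from 78f5752: {646faf6, 78f5752, 8141a11, 88309a3, 918c09c, b44dc45, b94bb97, ba28474, bf4f1c2, c016101, c9c0b75, cd71fb5, d08f748, d433470}.
Reachable from 88309a3: {88309a3, b44dc45, c016101, c9c0b75, cd71fb5, d08f748}.
In 78f5752's history but not 88309a3's: {646faf6, 78f5752, 8141a11, 918c09c, b94bb97, ba28474, bf4f1c2, d433470} — 8 commits.

8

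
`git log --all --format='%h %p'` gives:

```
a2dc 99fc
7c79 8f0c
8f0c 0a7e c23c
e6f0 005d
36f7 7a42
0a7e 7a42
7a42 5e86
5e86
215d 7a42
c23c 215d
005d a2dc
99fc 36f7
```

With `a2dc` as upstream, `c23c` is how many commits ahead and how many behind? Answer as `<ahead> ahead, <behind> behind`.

Reachable from c23c: {215d, 5e86, 7a42, c23c}.
Reachable from a2dc: {36f7, 5e86, 7a42, 99fc, a2dc}.
Only in c23c's history (ahead): {215d, c23c} — 2.
Only in a2dc's history (behind): {36f7, 99fc, a2dc} — 3.

2 ahead, 3 behind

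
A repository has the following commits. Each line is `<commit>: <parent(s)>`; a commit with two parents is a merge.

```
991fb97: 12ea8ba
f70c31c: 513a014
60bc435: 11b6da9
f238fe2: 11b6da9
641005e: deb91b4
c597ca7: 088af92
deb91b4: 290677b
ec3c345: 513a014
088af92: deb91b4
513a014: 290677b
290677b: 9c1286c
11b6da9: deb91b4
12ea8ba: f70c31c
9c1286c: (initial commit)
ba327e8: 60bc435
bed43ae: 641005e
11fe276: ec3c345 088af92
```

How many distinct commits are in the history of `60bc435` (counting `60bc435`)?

Walking parent pointers from 60bc435: reachable set = {11b6da9, 290677b, 60bc435, 9c1286c, deb91b4}.
That is 5 commits.

5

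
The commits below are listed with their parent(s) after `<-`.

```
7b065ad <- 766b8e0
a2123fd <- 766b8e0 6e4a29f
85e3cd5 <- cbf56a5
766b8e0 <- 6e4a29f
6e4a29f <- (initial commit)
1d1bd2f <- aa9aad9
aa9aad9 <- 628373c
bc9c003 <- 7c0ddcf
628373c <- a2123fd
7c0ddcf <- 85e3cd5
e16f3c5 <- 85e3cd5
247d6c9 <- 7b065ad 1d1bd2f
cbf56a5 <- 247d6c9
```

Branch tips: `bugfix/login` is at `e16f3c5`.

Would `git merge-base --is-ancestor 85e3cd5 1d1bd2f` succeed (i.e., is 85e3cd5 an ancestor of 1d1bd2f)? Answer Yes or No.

Ancestors of 1d1bd2f: {1d1bd2f, 628373c, 6e4a29f, 766b8e0, a2123fd, aa9aad9}.
85e3cd5 is not in that set, so it is not an ancestor of 1d1bd2f.

No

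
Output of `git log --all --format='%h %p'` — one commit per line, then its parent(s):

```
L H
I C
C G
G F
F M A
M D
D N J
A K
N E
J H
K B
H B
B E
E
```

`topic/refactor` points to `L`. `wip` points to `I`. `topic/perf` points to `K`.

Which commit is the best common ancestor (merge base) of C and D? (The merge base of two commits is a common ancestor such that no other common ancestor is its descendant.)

Ancestors of C: {A, B, C, D, E, F, G, H, J, K, M, N}.
Ancestors of D: {B, D, E, H, J, N}.
Common ancestors: {B, D, E, H, J, N}.
Among these, D is not an ancestor of any other common ancestor — it is the merge base.

D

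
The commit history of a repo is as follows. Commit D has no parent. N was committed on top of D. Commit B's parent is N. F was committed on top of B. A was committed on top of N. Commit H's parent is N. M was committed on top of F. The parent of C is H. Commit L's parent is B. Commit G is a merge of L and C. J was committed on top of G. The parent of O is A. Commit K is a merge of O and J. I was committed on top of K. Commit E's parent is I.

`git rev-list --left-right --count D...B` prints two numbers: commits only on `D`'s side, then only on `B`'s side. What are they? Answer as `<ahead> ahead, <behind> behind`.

0 ahead, 2 behind

Reachable from D: {D}.
Reachable from B: {B, D, N}.
Only in D's history (ahead): {} — 0.
Only in B's history (behind): {B, N} — 2.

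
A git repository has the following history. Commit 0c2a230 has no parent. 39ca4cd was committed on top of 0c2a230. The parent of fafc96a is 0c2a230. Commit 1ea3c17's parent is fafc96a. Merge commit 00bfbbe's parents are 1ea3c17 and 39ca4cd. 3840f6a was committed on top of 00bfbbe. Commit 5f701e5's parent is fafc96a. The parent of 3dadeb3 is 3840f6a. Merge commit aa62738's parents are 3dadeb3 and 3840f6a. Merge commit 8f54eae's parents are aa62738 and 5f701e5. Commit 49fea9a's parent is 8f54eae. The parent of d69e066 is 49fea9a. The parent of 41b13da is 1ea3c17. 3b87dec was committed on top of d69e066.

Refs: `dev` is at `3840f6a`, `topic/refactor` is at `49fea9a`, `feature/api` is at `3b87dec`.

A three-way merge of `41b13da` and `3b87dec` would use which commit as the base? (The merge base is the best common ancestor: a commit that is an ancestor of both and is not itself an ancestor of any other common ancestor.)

1ea3c17

Ancestors of 41b13da: {0c2a230, 1ea3c17, 41b13da, fafc96a}.
Ancestors of 3b87dec: {00bfbbe, 0c2a230, 1ea3c17, 3840f6a, 39ca4cd, 3b87dec, 3dadeb3, 49fea9a, 5f701e5, 8f54eae, aa62738, d69e066, fafc96a}.
Common ancestors: {0c2a230, 1ea3c17, fafc96a}.
Among these, 1ea3c17 is not an ancestor of any other common ancestor — it is the merge base.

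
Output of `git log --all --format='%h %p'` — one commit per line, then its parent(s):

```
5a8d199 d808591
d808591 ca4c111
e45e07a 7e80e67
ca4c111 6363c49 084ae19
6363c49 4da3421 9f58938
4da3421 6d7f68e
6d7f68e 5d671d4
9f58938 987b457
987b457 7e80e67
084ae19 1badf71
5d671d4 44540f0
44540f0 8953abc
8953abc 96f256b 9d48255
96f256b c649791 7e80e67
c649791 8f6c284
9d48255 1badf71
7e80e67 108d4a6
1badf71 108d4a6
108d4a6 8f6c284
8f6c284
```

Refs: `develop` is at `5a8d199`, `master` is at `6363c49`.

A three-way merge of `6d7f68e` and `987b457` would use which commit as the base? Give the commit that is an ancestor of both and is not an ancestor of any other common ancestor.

7e80e67

Ancestors of 6d7f68e: {108d4a6, 1badf71, 44540f0, 5d671d4, 6d7f68e, 7e80e67, 8953abc, 8f6c284, 96f256b, 9d48255, c649791}.
Ancestors of 987b457: {108d4a6, 7e80e67, 8f6c284, 987b457}.
Common ancestors: {108d4a6, 7e80e67, 8f6c284}.
Among these, 7e80e67 is not an ancestor of any other common ancestor — it is the merge base.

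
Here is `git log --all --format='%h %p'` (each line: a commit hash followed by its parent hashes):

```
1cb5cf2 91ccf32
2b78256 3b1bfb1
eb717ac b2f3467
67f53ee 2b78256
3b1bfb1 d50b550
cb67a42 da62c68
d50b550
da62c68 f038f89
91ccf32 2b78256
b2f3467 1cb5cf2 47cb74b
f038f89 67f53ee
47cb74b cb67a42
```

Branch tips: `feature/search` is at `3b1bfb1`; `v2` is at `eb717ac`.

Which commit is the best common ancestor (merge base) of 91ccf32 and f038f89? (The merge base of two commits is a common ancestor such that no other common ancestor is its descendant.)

2b78256

Ancestors of 91ccf32: {2b78256, 3b1bfb1, 91ccf32, d50b550}.
Ancestors of f038f89: {2b78256, 3b1bfb1, 67f53ee, d50b550, f038f89}.
Common ancestors: {2b78256, 3b1bfb1, d50b550}.
Among these, 2b78256 is not an ancestor of any other common ancestor — it is the merge base.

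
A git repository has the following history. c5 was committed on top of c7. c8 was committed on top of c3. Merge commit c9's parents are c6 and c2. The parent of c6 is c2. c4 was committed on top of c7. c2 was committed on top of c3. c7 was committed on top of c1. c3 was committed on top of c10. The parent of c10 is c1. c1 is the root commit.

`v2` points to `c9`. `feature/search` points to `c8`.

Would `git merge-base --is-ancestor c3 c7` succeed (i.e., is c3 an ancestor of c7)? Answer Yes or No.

No

Ancestors of c7: {c1, c7}.
c3 is not in that set, so it is not an ancestor of c7.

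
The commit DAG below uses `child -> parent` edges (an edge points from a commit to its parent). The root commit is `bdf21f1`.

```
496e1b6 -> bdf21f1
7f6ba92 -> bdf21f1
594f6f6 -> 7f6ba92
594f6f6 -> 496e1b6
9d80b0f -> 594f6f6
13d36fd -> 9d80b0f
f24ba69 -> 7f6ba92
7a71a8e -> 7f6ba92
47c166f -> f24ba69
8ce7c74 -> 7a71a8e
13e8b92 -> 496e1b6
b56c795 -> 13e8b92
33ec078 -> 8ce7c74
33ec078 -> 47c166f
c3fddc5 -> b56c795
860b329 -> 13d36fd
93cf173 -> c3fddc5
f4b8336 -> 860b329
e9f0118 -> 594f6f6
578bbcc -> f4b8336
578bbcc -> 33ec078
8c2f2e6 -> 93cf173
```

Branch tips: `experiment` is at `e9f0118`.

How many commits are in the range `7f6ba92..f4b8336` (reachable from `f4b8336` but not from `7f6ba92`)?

6

Reachable from f4b8336: {13d36fd, 496e1b6, 594f6f6, 7f6ba92, 860b329, 9d80b0f, bdf21f1, f4b8336}.
Reachable from 7f6ba92: {7f6ba92, bdf21f1}.
In f4b8336's history but not 7f6ba92's: {13d36fd, 496e1b6, 594f6f6, 860b329, 9d80b0f, f4b8336} — 6 commits.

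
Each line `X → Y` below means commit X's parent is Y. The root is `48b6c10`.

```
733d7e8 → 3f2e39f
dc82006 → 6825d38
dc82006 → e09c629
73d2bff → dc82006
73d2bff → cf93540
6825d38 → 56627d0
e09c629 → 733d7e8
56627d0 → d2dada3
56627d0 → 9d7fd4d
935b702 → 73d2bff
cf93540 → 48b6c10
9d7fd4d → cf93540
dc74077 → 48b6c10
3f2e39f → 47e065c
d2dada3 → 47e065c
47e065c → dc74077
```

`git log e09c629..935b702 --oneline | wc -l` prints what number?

Reachable from 935b702: {3f2e39f, 47e065c, 48b6c10, 56627d0, 6825d38, 733d7e8, 73d2bff, 935b702, 9d7fd4d, cf93540, d2dada3, dc74077, dc82006, e09c629}.
Reachable from e09c629: {3f2e39f, 47e065c, 48b6c10, 733d7e8, dc74077, e09c629}.
In 935b702's history but not e09c629's: {56627d0, 6825d38, 73d2bff, 935b702, 9d7fd4d, cf93540, d2dada3, dc82006} — 8 commits.

8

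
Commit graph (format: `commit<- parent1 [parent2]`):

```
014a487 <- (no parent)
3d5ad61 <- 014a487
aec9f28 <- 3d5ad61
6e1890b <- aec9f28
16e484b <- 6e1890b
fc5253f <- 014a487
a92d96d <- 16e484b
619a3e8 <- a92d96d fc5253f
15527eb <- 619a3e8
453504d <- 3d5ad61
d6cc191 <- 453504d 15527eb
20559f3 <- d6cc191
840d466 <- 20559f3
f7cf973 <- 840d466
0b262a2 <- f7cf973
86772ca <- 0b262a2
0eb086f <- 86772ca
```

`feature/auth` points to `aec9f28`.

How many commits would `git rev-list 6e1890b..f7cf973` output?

Reachable from f7cf973: {014a487, 15527eb, 16e484b, 20559f3, 3d5ad61, 453504d, 619a3e8, 6e1890b, 840d466, a92d96d, aec9f28, d6cc191, f7cf973, fc5253f}.
Reachable from 6e1890b: {014a487, 3d5ad61, 6e1890b, aec9f28}.
In f7cf973's history but not 6e1890b's: {15527eb, 16e484b, 20559f3, 453504d, 619a3e8, 840d466, a92d96d, d6cc191, f7cf973, fc5253f} — 10 commits.

10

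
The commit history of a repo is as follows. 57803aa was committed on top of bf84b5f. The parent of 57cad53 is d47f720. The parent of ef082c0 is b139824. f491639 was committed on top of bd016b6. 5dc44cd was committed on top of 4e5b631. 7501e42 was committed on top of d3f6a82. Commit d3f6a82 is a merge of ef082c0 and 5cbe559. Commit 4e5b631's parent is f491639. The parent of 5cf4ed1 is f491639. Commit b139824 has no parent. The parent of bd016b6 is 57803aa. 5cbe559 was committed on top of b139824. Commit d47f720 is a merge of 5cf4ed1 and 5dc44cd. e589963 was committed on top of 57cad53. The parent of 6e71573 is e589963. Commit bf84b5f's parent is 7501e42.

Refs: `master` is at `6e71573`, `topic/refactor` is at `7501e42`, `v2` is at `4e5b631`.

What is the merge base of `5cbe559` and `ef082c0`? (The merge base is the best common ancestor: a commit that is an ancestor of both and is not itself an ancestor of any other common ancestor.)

b139824

Ancestors of 5cbe559: {5cbe559, b139824}.
Ancestors of ef082c0: {b139824, ef082c0}.
Common ancestors: {b139824}.
The only common ancestor is b139824, so it is the merge base.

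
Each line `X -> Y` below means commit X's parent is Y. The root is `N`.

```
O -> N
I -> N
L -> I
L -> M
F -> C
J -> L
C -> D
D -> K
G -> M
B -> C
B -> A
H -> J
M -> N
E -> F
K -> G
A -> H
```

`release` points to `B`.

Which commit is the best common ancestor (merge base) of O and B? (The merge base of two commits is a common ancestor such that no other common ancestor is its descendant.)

N

Ancestors of O: {N, O}.
Ancestors of B: {A, B, C, D, G, H, I, J, K, L, M, N}.
Common ancestors: {N}.
The only common ancestor is N, so it is the merge base.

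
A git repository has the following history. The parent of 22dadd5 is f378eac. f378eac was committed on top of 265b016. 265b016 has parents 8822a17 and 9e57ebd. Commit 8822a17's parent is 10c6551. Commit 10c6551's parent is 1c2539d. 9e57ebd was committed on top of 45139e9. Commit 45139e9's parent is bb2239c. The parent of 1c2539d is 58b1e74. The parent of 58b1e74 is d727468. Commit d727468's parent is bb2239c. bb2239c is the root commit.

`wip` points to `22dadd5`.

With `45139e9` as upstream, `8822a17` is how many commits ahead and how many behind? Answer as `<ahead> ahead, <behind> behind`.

5 ahead, 1 behind

Reachable from 8822a17: {10c6551, 1c2539d, 58b1e74, 8822a17, bb2239c, d727468}.
Reachable from 45139e9: {45139e9, bb2239c}.
Only in 8822a17's history (ahead): {10c6551, 1c2539d, 58b1e74, 8822a17, d727468} — 5.
Only in 45139e9's history (behind): {45139e9} — 1.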